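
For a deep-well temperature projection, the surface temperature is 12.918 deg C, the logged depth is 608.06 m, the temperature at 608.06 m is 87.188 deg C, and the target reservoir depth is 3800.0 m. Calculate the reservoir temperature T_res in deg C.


Step 1: grad = (T_d1 - T_surf)/d1 * 1000 = (87.188 - 12.918)/608.06 * 1000 = 122.1426 deg C/km
Step 2: T_res = T_surf + grad*d2/1000 = 12.918 + 122.1426*3800.0/1000 = 477.06 deg C
T_res = 477.06 deg C


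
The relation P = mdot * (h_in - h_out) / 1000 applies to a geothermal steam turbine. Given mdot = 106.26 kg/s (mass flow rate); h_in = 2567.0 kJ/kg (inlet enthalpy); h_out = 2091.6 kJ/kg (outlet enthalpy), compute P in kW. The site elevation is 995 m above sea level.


P = mdot * (h_in - h_out) / 1000
P = 106.26 * (2567.0 - 2091.6) / 1000
P = 50.51600 MW
Convert: 50.51600 MW * 1000.0 = 50516 kW
P = 50516 kW


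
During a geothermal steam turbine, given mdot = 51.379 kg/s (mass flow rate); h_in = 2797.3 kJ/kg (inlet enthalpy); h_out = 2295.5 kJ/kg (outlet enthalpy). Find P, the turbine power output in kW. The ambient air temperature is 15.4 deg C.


P = mdot * (h_in - h_out) / 1000
P = 51.379 * (2797.3 - 2295.5) / 1000
P = 25.78198 MW
Convert: 25.78198 MW * 1000.0 = 25782 kW
P = 25782 kW


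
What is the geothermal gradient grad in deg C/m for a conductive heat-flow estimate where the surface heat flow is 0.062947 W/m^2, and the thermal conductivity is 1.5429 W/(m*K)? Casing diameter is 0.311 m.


grad = q * 1000 / k
grad = 0.062947 * 1000 / 1.5429
grad = 40.79785 deg C/km
Convert: 40.79785 deg C/km * 0.001 = 0.040798 deg C/m
grad = 0.040798 deg C/m


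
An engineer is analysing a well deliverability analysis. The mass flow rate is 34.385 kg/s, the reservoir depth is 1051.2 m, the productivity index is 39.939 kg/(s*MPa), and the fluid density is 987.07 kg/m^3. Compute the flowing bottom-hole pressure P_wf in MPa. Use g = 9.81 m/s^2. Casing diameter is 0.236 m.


Step 1: P_i = rho*g*h/1e6 = 987.07*9.81*1051.2/1e6 = 10.17893 MPa
Step 2: P_wf = P_i - mdot/PI = 10.17893 - 34.385/39.939 = 9.3180 MPa
P_wf = 9.3180 MPa


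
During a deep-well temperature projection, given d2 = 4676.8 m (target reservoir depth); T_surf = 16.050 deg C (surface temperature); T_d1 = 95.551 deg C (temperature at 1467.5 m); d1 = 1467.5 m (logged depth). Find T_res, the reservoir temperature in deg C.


Step 1: grad = (T_d1 - T_surf)/d1 * 1000 = (95.551 - 16.05)/1467.5 * 1000 = 54.17445 deg C/km
Step 2: T_res = T_surf + grad*d2/1000 = 16.05 + 54.17445*4676.8/1000 = 269.41 deg C
T_res = 269.41 deg C


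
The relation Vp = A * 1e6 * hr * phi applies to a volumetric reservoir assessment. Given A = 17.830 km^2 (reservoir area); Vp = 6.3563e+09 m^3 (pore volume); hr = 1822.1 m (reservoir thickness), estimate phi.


phi = Vp / (A * 1e6 * hr)
phi = 6.3563e+09 / (17.830 * 1e6 * 1822.1)
phi = 0.19565


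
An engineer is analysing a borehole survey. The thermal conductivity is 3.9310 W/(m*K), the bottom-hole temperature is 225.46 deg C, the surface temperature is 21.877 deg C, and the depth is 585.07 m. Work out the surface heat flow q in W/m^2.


Step 1: grad = (T_d - T_surf)/d * 1000 = (225.46 - 21.877)/585.07 * 1000 = 347.9635 deg C/km
Step 2: q = k * grad / 1000 = 3.931 * 347.9635 / 1000 = 1.3678 W/m^2
q = 1.3678 W/m^2


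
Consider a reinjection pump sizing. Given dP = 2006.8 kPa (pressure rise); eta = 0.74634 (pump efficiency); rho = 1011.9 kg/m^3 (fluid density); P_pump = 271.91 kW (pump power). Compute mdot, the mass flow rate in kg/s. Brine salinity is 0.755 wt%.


mdot = P_pump * rho * eta / dP
mdot = 271.91 * 1011.9 * 0.74634 / 2006.8
mdot = 102.33 kg/s


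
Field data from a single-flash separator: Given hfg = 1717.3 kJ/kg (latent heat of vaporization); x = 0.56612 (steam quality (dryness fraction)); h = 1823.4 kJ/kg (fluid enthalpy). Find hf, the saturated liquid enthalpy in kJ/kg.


hf = h - x * hfg
hf = 1823.4 - 0.56612 * 1717.3
hf = 851.20 kJ/kg


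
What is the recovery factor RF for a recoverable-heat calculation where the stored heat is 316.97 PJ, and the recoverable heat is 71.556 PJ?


RF = Q_rec / Q_s
RF = 71.556 / 316.97
RF = 0.22575


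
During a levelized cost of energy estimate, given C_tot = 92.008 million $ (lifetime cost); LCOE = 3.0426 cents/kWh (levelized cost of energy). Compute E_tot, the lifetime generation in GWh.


E_tot = C_tot / LCOE * 100
E_tot = 92.008 / 3.0426 * 100
E_tot = 3024.0 GWh


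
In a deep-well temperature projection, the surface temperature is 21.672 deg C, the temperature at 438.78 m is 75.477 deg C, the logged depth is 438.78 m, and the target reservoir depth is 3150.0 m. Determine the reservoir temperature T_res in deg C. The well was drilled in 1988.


Step 1: grad = (T_d1 - T_surf)/d1 * 1000 = (75.477 - 21.672)/438.78 * 1000 = 122.6241 deg C/km
Step 2: T_res = T_surf + grad*d2/1000 = 21.672 + 122.6241*3150.0/1000 = 407.94 deg C
T_res = 407.94 deg C


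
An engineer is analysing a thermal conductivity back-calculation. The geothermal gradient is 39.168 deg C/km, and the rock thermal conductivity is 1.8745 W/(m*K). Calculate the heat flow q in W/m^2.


q = k * grad / 1000
q = 1.8745 * 39.168 / 1000
q = 0.073420 W/m^2


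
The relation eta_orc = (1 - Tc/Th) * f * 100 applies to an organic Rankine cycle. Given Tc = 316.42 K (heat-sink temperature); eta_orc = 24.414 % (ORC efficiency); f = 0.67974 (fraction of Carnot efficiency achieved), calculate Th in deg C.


Th = Tc / (1 - (eta_orc/100)/f)
Th = 316.42 / (1 - (24.414/100)/0.67974)
Th = 493.7634 K
Convert to deg C: 493.7634 - 273.15 = 220.61 deg C
Th = 220.61 deg C


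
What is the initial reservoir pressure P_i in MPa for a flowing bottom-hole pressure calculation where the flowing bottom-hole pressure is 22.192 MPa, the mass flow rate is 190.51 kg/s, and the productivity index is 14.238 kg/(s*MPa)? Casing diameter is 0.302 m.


P_i = P_wf + mdot / PI
P_i = 22.192 + 190.51 / 14.238
P_i = 35.572 MPa


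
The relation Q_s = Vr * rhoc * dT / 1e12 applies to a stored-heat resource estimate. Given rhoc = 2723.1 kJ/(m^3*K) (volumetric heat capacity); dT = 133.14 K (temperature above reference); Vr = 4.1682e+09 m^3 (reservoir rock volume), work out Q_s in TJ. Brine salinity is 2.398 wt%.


Q_s = Vr * rhoc * dT / 1e12
Q_s = 4.1682e+09 * 2723.1 * 133.14 / 1e12
Q_s = 1511.196 PJ
Convert: 1511.196 PJ * 1000.0 = 1.5112e+06 TJ
Q_s = 1.5112e+06 TJ


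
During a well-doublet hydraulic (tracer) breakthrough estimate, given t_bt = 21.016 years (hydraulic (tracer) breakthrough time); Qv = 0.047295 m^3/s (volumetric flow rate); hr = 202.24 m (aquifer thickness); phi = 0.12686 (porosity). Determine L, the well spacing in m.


L = sqrt(t_bt*365.25*86400*3*Qv / (pi*hr*phi))
L = sqrt(21.016*365.25*86400*3*0.047295 / (pi*202.24*0.12686))
L = 1080.5 m


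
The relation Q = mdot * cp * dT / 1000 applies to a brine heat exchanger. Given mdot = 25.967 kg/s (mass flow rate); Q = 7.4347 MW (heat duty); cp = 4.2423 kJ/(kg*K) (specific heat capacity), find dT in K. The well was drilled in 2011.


dT = Q * 1000 / (mdot * cp)
dT = 7.4347 * 1000 / (25.967 * 4.2423)
dT = 67.490 K


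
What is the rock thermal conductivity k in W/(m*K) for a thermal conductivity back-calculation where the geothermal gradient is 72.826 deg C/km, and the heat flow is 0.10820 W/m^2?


k = q / (grad / 1000)
k = 0.10820 / (72.826 / 1000)
k = 1.4857 W/(m*K)


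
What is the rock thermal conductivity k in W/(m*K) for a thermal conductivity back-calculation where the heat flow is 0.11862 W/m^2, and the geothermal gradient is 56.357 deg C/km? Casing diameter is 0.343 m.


k = q / (grad / 1000)
k = 0.11862 / (56.357 / 1000)
k = 2.1048 W/(m*K)


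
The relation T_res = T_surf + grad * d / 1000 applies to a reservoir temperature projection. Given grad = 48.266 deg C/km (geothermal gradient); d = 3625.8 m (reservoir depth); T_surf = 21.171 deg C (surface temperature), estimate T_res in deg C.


T_res = T_surf + grad * d / 1000
T_res = 21.171 + 48.266 * 3625.8 / 1000
T_res = 196.17 deg C


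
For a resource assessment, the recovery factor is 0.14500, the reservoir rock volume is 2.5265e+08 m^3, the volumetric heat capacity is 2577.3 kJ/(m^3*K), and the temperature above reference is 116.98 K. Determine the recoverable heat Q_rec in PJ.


Step 1: Q_s = Vr*rhoc*dT/1e12 = 2.5265e+08*2577.3*116.98/1e12 = 76.17209 PJ
Step 2: Q_rec = Q_s * RF = 76.17209 * 0.145 = 11.045 PJ
Q_rec = 11.045 PJ


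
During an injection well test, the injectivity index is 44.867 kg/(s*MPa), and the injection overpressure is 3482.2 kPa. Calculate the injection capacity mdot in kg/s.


mdot = II * dP / 1000
mdot = 44.867 * 3482.2 / 1000
mdot = 156.24 kg/s


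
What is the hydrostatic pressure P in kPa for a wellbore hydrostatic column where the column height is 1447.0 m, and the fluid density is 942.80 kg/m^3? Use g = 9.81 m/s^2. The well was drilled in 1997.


P = rho * g * h / 1e6
P = 942.80 * 9.81 * 1447.0 / 1e6
P = 13.38311 MPa
Convert: 13.38311 MPa * 1000.0 = 13383 kPa
P = 13383 kPa


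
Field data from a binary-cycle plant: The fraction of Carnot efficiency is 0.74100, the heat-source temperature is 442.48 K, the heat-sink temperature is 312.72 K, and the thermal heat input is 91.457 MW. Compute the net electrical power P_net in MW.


Step 1: eta = (1 - Tc/Th)*f = (1 - 312.72/442.48)*0.741 = 0.2173028
Step 2: P_net = eta * Q_in = 0.2173028 * 91.457 = 19.874 MW
P_net = 19.874 MW


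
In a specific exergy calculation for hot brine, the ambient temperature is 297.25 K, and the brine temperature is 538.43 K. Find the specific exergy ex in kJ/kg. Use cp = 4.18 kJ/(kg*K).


ex = cp * ((T_b - T_0) - T_0 * ln(T_b/T_0))
ex = 4.18 * ((538.43 - 297.25) - 297.25 * ln(538.43/297.25))
ex = 269.98 kJ/kg


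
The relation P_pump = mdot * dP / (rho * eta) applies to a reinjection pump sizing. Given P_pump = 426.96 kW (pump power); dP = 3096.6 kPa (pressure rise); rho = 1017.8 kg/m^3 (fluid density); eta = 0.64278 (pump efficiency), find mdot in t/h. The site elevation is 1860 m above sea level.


mdot = P_pump * rho * eta / dP
mdot = 426.96 * 1017.8 * 0.64278 / 3096.6
mdot = 90.20423 kg/s
Convert: 90.20423 kg/s * 3.6 = 324.74 t/h
mdot = 324.74 t/h


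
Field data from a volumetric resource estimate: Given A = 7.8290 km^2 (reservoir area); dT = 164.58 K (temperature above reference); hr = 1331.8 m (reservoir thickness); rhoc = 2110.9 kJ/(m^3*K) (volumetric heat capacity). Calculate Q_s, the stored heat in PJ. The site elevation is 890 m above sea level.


Step 1: Vr = A*1e6*hr = 7.829*1e6*1331.8 = 1.042666e+10 m^3
Step 2: Q_s = Vr*rhoc*dT/1e12 = 1.042666e+10*2110.9*164.58/1e12 = 3622.3 PJ
Q_s = 3622.3 PJ


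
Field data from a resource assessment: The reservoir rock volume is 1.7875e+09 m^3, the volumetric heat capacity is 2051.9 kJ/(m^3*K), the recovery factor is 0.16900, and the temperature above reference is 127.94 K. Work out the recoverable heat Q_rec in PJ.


Step 1: Q_s = Vr*rhoc*dT/1e12 = 1.7875e+09*2051.9*127.94/1e12 = 469.2547 PJ
Step 2: Q_rec = Q_s * RF = 469.2547 * 0.169 = 79.304 PJ
Q_rec = 79.304 PJ


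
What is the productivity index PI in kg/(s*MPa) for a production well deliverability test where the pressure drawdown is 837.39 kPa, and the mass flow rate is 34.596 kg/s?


PI = mdot * 1000 / dP
PI = 34.596 * 1000 / 837.39
PI = 41.314 kg/(s*MPa)


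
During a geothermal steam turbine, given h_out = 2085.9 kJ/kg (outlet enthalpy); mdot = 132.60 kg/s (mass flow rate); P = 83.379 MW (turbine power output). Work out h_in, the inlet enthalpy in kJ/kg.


h_in = h_out + P * 1000 / mdot
h_in = 2085.9 + 83.379 * 1000 / 132.60
h_in = 2714.7 kJ/kg


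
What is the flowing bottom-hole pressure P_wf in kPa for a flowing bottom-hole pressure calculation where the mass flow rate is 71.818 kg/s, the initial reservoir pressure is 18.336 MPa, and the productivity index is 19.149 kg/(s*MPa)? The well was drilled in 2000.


P_wf = P_i - mdot / PI
P_wf = 18.336 - 71.818 / 19.149
P_wf = 14.58552 MPa
Convert: 14.58552 MPa * 1000.0 = 14586 kPa
P_wf = 14586 kPa


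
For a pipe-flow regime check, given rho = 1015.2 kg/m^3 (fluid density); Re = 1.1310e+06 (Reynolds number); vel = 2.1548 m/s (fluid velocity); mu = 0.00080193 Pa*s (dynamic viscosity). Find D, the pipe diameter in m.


D = Re * mu / (rho * vel)
D = 1.1310e+06 * 0.00080193 / (1015.2 * 2.1548)
D = 0.41461 m


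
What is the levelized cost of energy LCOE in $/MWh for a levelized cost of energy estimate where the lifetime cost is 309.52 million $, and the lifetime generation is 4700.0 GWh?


LCOE = C_tot / E_tot * 100
LCOE = 309.52 / 4700.0 * 100
LCOE = 6.585532 cents/kWh
Convert: 6.585532 cents/kWh * 10.0 = 65.855 $/MWh
LCOE = 65.855 $/MWh


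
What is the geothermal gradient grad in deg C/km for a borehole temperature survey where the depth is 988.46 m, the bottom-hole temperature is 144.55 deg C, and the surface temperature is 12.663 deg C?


grad = (T_d - T_surf) / d * 1000
grad = (144.55 - 12.663) / 988.46 * 1000
grad = 133.43 deg C/km


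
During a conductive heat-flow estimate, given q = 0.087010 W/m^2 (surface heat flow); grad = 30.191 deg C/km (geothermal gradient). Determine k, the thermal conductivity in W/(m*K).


k = q * 1000 / grad
k = 0.087010 * 1000 / 30.191
k = 2.8820 W/(m*K)


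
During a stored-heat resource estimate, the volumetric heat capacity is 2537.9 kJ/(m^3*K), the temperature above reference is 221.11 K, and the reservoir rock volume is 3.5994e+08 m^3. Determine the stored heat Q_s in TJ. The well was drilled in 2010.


Q_s = Vr * rhoc * dT / 1e12
Q_s = 3.5994e+08 * 2537.9 * 221.11 / 1e12
Q_s = 201.9822 PJ
Convert: 201.9822 PJ * 1000.0 = 2.0198e+05 TJ
Q_s = 2.0198e+05 TJ


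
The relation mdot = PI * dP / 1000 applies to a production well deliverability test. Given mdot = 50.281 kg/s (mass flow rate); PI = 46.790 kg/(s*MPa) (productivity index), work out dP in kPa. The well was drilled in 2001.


dP = mdot * 1000 / PI
dP = 50.281 * 1000 / 46.790
dP = 1074.6 kPa


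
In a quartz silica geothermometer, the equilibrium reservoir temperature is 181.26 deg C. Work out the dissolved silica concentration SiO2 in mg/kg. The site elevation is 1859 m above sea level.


SiO2 = 10^(5.19 - 1309/(T_eq + 273.15))
SiO2 = 10^(5.19 - 1309/(181.26 + 273.15))
SiO2 = 203.86 mg/kg


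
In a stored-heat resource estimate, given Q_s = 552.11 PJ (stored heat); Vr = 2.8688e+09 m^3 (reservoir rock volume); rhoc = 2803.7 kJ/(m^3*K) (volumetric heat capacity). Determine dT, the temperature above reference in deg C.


dT = Q_s * 1e12 / (Vr * rhoc)
dT = 552.11 * 1e12 / (2.8688e+09 * 2803.7)
dT = 68.64261 K
Convert (temperature difference, 1 K = 1 deg C): 68.64261 K = 68.64261 deg C
dT = 68.643 deg C


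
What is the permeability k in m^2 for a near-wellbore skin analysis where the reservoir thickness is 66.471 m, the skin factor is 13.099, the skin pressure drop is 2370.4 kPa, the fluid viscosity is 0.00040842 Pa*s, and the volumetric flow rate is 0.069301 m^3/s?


k = S*q*mu / (2*pi*dP_s*1000*hr)
k = 13.099*0.069301*0.00040842 / (2*pi*2370.4*1000*66.471)
k = 3.7450e-13 m^2


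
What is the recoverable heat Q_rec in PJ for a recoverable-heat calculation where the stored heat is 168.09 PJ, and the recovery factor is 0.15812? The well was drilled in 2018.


Q_rec = Q_s * RF
Q_rec = 168.09 * 0.15812
Q_rec = 26.578 PJ


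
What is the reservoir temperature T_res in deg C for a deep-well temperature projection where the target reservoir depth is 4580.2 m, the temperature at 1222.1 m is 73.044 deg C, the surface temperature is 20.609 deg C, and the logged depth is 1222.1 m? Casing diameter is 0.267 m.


Step 1: grad = (T_d1 - T_surf)/d1 * 1000 = (73.044 - 20.609)/1222.1 * 1000 = 42.90565 deg C/km
Step 2: T_res = T_surf + grad*d2/1000 = 20.609 + 42.90565*4580.2/1000 = 217.13 deg C
T_res = 217.13 deg C


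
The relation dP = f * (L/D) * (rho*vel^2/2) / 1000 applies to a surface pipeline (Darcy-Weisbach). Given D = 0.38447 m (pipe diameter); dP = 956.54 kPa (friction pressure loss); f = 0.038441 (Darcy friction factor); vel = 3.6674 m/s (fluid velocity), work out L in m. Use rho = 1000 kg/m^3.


L = dP*1000*D / (f*rho*vel^2/2)
L = 956.54*1000*0.38447 / (0.038441*1000*3.6674^2/2)
L = 1422.6 m


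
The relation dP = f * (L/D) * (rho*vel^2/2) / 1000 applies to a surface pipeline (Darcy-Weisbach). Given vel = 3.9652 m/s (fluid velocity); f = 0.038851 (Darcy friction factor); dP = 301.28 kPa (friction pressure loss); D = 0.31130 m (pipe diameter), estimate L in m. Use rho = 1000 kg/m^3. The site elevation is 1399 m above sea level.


L = dP*1000*D / (f*rho*vel^2/2)
L = 301.28*1000*0.31130 / (0.038851*1000*3.9652^2/2)
L = 307.08 m


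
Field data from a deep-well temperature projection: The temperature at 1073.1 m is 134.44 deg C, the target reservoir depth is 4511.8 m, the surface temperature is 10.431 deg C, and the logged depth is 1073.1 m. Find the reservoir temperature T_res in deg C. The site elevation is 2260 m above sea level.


Step 1: grad = (T_d1 - T_surf)/d1 * 1000 = (134.44 - 10.431)/1073.1 * 1000 = 115.5615 deg C/km
Step 2: T_res = T_surf + grad*d2/1000 = 10.431 + 115.5615*4511.8/1000 = 531.82 deg C
T_res = 531.82 deg C


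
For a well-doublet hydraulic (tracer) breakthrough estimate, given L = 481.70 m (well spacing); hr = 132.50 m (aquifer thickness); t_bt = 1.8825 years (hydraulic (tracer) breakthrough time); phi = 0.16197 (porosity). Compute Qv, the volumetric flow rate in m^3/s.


Qv = pi*hr*phi*L^2 / (3*t_bt*365.25*86400)
Qv = pi*132.50*0.16197*481.70^2 / (3*1.8825*365.25*86400)
Qv = 0.087780 m^3/s


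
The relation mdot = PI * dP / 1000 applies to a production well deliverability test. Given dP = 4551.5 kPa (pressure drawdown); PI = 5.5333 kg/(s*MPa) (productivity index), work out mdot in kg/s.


mdot = PI * dP / 1000
mdot = 5.5333 * 4551.5 / 1000
mdot = 25.185 kg/s


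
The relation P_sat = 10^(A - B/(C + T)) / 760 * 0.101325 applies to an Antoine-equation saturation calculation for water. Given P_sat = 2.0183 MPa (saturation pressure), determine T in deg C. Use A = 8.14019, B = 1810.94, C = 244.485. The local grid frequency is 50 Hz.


T = B / (A - log10(P_sat * 760 / 0.101325)) - C
T = 1810.94 / (8.14019 - log10(2.0183 * 760 / 0.101325)) - 244.485
T = 212.81 deg C


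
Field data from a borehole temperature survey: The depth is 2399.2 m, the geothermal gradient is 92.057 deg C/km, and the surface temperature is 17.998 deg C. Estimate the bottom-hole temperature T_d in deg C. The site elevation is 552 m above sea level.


T_d = T_surf + grad * d / 1000
T_d = 17.998 + 92.057 * 2399.2 / 1000
T_d = 238.86 deg C


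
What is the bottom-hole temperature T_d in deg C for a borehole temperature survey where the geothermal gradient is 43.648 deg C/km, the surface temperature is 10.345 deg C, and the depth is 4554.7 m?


T_d = T_surf + grad * d / 1000
T_d = 10.345 + 43.648 * 4554.7 / 1000
T_d = 209.15 deg C


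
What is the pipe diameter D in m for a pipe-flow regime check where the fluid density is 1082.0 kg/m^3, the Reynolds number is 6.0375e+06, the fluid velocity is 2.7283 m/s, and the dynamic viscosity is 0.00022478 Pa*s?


D = Re * mu / (rho * vel)
D = 6.0375e+06 * 0.00022478 / (1082.0 * 2.7283)
D = 0.45972 m


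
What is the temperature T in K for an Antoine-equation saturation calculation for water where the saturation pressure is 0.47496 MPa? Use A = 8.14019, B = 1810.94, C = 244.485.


T = B / (A - log10(P_sat * 760 / 0.101325)) - C
T = 1810.94 / (8.14019 - log10(0.47496 * 760 / 0.101325)) - 244.485
T = 150.1898 deg C
Convert to K: 150.1898 + 273.15 = 423.34 K
T = 423.34 K


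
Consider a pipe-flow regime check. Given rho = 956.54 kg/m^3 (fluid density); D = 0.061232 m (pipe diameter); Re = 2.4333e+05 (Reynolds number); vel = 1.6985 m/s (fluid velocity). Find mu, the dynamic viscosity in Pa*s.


mu = rho * vel * D / Re
mu = 956.54 * 1.6985 * 0.061232 / 2.4333e+05
mu = 0.00040884 Pa*s


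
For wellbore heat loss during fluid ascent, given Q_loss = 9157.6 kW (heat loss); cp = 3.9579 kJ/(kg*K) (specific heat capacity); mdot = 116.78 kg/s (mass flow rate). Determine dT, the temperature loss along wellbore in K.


dT = Q_loss / (mdot * cp)
dT = 9157.6 / (116.78 * 3.9579)
dT = 19.813 K


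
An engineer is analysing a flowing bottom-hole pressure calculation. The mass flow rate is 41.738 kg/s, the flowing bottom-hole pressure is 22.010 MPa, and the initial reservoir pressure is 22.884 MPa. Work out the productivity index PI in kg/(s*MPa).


PI = mdot / (P_i - P_wf)
PI = 41.738 / (22.884 - 22.010)
PI = 47.755 kg/(s*MPa)


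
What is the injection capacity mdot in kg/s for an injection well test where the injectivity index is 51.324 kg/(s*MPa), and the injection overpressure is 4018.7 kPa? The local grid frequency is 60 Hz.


mdot = II * dP / 1000
mdot = 51.324 * 4018.7 / 1000
mdot = 206.26 kg/s


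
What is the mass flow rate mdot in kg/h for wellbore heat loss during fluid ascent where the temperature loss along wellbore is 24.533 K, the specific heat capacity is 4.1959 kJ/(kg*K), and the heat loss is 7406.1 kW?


mdot = Q_loss / (cp * dT)
mdot = 7406.1 / (4.1959 * 24.533)
mdot = 71.94718 kg/s
Convert: 71.94718 kg/s * 3600.0 = 2.5901e+05 kg/h
mdot = 2.5901e+05 kg/h


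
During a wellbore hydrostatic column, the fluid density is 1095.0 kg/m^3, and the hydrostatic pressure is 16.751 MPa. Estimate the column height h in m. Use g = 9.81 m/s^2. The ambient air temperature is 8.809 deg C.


h = P * 1e6 / (g * rho)
h = 16.751 * 1e6 / (9.81 * 1095.0)
h = 1559.4 m


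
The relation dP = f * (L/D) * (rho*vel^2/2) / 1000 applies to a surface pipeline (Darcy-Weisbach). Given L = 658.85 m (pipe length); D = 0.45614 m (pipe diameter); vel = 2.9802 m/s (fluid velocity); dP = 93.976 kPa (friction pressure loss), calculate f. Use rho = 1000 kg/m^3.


f = dP*1000 / ((L/D)*(rho*vel^2/2))
f = 93.976*1000 / ((658.85/0.45614)*(1000*2.9802^2/2))
f = 0.014651


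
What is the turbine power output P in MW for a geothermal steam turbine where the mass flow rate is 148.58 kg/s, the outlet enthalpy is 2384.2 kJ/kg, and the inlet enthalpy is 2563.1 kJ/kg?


P = mdot * (h_in - h_out) / 1000
P = 148.58 * (2563.1 - 2384.2) / 1000
P = 26.581 MW


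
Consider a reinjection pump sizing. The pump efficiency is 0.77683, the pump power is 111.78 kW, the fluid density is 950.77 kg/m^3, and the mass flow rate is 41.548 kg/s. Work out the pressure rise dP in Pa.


dP = P_pump * rho * eta / mdot
dP = 111.78 * 950.77 * 0.77683 / 41.548
dP = 1987.080 kPa
Convert: 1987.080 kPa * 1000.0 = 1.9871e+06 Pa
dP = 1.9871e+06 Pa


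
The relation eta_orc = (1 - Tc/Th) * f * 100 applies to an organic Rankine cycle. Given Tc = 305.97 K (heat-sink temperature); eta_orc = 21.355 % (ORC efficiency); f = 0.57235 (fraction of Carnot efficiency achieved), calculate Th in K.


Th = Tc / (1 - (eta_orc/100)/f)
Th = 305.97 / (1 - (21.355/100)/0.57235)
Th = 488.08 K


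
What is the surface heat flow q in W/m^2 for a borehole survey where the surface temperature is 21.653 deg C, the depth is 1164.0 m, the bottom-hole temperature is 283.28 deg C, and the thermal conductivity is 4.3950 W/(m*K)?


Step 1: grad = (T_d - T_surf)/d * 1000 = (283.28 - 21.653)/1164.0 * 1000 = 224.7655 deg C/km
Step 2: q = k * grad / 1000 = 4.395 * 224.7655 / 1000 = 0.98784 W/m^2
q = 0.98784 W/m^2


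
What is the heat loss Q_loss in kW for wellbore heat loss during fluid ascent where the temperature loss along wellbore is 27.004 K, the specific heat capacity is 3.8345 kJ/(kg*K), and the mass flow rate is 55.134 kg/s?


Q_loss = mdot * cp * dT
Q_loss = 55.134 * 3.8345 * 27.004
Q_loss = 5709.0 kW


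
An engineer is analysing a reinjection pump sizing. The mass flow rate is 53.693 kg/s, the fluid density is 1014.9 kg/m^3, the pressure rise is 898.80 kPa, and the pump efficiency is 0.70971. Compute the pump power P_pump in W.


P_pump = mdot * dP / (rho * eta)
P_pump = 53.693 * 898.80 / (1014.9 * 0.70971)
P_pump = 67.00027 kW
Convert: 67.00027 kW * 1000.0 = 67000 W
P_pump = 67000 W


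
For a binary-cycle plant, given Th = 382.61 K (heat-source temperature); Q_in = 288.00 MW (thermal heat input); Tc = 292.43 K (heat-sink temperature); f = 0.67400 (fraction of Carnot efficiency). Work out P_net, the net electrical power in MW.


Step 1: eta = (1 - Tc/Th)*f = (1 - 292.43/382.61)*0.674 = 0.1588597
Step 2: P_net = eta * Q_in = 0.1588597 * 288.0 = 45.752 MW
P_net = 45.752 MW


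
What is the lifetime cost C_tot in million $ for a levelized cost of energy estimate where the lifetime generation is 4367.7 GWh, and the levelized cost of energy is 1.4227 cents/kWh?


C_tot = LCOE / 100 * E_tot
C_tot = 1.4227 / 100 * 4367.7
C_tot = 62.139 million $


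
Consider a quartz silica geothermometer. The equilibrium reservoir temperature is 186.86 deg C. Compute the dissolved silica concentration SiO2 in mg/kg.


SiO2 = 10^(5.19 - 1309/(T_eq + 273.15))
SiO2 = 10^(5.19 - 1309/(186.86 + 273.15))
SiO2 = 221.01 mg/kg


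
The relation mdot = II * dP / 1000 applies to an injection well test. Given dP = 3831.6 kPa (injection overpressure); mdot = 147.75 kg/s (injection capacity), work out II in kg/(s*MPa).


II = mdot * 1000 / dP
II = 147.75 * 1000 / 3831.6
II = 38.561 kg/(s*MPa)


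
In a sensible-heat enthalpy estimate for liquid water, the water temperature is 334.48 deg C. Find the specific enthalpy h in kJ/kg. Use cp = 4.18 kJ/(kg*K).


h = cp * T
h = 4.18 * 334.48
h = 1398.1 kJ/kg


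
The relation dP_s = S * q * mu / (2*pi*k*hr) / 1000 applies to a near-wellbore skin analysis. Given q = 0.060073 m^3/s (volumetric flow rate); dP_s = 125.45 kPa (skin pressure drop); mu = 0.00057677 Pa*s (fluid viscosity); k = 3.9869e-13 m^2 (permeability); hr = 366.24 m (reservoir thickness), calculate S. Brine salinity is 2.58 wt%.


S = dP_s * 1000 * 2*pi*k*hr / (q*mu)
S = 125.45 * 1000 * 2*pi*3.9869e-13*366.24 / (0.060073*0.00057677)
S = 3.3218


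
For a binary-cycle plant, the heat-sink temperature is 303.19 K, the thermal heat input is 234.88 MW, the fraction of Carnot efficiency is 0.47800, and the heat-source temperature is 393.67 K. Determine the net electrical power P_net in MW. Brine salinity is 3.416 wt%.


Step 1: eta = (1 - Tc/Th)*f = (1 - 303.19/393.67)*0.478 = 0.1098622
Step 2: P_net = eta * Q_in = 0.1098622 * 234.88 = 25.804 MW
P_net = 25.804 MW


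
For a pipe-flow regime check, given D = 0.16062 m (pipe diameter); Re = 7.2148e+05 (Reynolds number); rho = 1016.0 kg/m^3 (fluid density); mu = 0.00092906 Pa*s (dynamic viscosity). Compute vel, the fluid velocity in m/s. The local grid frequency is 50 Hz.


vel = Re * mu / (rho * D)
vel = 7.2148e+05 * 0.00092906 / (1016.0 * 0.16062)
vel = 4.1075 m/s


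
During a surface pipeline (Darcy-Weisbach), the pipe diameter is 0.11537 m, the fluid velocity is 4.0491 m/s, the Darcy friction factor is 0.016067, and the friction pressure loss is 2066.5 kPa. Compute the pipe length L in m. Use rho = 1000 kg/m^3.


L = dP*1000*D / (f*rho*vel^2/2)
L = 2066.5*1000*0.11537 / (0.016067*1000*4.0491^2/2)
L = 1810.1 m


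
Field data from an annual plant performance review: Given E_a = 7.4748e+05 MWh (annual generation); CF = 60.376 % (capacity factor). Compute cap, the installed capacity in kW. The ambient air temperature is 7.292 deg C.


cap = E_a / (CF/100 * 8760)
cap = 7.4748e+05 / (60.376/100 * 8760)
cap = 141.3290 MW
Convert: 141.3290 MW * 1000.0 = 1.4133e+05 kW
cap = 1.4133e+05 kW


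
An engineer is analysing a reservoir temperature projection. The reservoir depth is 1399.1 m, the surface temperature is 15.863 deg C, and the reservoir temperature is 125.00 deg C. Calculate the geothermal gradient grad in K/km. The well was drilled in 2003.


grad = (T_res - T_surf) / d * 1000
grad = (125.00 - 15.863) / 1399.1 * 1000
grad = 78.00515 deg C/km
Convert: 78.00515 deg C/km * 1.0 = 78.005 K/km
grad = 78.005 K/km


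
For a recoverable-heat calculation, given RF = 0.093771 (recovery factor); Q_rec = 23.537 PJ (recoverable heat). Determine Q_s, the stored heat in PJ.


Q_s = Q_rec / RF
Q_s = 23.537 / 0.093771
Q_s = 251.01 PJ


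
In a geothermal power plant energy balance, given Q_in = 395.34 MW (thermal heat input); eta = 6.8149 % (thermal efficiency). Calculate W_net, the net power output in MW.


W_net = eta / 100 * Q_in
W_net = 6.8149 / 100 * 395.34
W_net = 26.942 MW


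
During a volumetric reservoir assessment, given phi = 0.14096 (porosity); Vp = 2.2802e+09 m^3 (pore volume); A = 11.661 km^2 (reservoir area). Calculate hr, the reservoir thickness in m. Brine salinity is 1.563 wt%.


hr = Vp / (A * 1e6 * phi)
hr = 2.2802e+09 / (11.661 * 1e6 * 0.14096)
hr = 1387.2 m


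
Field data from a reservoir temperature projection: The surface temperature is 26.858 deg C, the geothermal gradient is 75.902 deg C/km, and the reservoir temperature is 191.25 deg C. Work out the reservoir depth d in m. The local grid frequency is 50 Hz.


d = (T_res - T_surf) / grad * 1000
d = (191.25 - 26.858) / 75.902 * 1000
d = 2165.8 m


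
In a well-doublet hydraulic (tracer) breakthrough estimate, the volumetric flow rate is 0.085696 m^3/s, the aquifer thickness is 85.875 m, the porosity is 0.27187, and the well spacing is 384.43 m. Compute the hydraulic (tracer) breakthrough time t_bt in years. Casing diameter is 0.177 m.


t_bt = pi * hr * phi * L^2 / (3 * Qv) / (365.25*86400)
t_bt = pi * 85.875 * 0.27187 * 384.43^2 / (3 * 0.085696) / (365.25*86400)
t_bt = 1.3361 years


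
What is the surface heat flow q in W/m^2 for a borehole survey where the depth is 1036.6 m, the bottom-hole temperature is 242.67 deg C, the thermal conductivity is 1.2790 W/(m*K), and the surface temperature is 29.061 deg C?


Step 1: grad = (T_d - T_surf)/d * 1000 = (242.67 - 29.061)/1036.6 * 1000 = 206.0669 deg C/km
Step 2: q = k * grad / 1000 = 1.279 * 206.0669 / 1000 = 0.26356 W/m^2
q = 0.26356 W/m^2


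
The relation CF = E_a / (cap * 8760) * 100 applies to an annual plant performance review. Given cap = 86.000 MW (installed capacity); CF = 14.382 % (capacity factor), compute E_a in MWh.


E_a = CF / 100 * cap * 8760
E_a = 14.382 / 100 * 86.000 * 8760
E_a = 1.0835e+05 MWh


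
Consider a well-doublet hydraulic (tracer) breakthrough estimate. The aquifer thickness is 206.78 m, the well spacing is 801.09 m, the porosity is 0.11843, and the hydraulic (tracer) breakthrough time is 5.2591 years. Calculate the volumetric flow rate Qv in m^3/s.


Qv = pi*hr*phi*L^2 / (3*t_bt*365.25*86400)
Qv = pi*206.78*0.11843*801.09^2 / (3*5.2591*365.25*86400)
Qv = 0.099162 m^3/s


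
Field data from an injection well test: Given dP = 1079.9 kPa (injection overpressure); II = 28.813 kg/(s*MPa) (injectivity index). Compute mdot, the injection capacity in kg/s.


mdot = II * dP / 1000
mdot = 28.813 * 1079.9 / 1000
mdot = 31.115 kg/s


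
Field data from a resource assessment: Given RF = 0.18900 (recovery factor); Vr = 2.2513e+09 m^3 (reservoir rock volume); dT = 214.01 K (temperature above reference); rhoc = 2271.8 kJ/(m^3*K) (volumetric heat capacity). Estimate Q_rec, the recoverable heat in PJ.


Step 1: Q_s = Vr*rhoc*dT/1e12 = 2.2513e+09*2271.8*214.01/1e12 = 1094.555 PJ
Step 2: Q_rec = Q_s * RF = 1094.555 * 0.189 = 206.87 PJ
Q_rec = 206.87 PJ


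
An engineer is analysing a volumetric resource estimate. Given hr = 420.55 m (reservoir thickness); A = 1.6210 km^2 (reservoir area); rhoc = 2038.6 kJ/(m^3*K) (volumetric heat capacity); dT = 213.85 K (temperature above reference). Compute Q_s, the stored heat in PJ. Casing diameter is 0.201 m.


Step 1: Vr = A*1e6*hr = 1.621*1e6*420.55 = 6.817116e+08 m^3
Step 2: Q_s = Vr*rhoc*dT/1e12 = 6.817116e+08*2038.6*213.85/1e12 = 297.20 PJ
Q_s = 297.20 PJ


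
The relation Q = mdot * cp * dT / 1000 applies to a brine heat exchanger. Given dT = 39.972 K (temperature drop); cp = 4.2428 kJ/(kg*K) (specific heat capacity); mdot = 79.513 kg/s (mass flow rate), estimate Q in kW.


Q = mdot * cp * dT / 1000
Q = 79.513 * 4.2428 * 39.972 / 1000
Q = 13.48486 MW
Convert: 13.48486 MW * 1000.0 = 13485 kW
Q = 13485 kW


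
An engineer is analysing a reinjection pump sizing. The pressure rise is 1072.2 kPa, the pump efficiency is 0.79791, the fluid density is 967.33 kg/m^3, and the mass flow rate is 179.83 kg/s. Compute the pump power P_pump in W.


P_pump = mdot * dP / (rho * eta)
P_pump = 179.83 * 1072.2 / (967.33 * 0.79791)
P_pump = 249.8097 kW
Convert: 249.8097 kW * 1000.0 = 2.4981e+05 W
P_pump = 2.4981e+05 W


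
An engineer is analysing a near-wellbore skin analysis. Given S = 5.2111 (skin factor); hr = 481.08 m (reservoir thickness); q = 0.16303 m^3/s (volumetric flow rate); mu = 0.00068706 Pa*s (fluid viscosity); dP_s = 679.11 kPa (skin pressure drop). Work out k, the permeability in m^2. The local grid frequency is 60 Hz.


k = S*q*mu / (2*pi*dP_s*1000*hr)
k = 5.2111*0.16303*0.00068706 / (2*pi*679.11*1000*481.08)
k = 2.8435e-13 m^2


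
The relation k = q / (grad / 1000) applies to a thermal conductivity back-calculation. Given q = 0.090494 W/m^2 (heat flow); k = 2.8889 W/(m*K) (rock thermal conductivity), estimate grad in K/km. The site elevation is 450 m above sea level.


grad = q / k * 1000
grad = 0.090494 / 2.8889 * 1000
grad = 31.32473 deg C/km
Convert: 31.32473 deg C/km * 1.0 = 31.325 K/km
grad = 31.325 K/km


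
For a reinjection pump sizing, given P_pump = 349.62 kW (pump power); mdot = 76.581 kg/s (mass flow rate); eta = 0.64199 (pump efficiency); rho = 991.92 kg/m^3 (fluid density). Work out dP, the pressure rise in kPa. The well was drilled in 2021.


dP = P_pump * rho * eta / mdot
dP = 349.62 * 991.92 * 0.64199 / 76.581
dP = 2907.2 kPa


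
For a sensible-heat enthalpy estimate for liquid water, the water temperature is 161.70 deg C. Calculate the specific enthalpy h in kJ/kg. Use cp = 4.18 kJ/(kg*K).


h = cp * T
h = 4.18 * 161.70
h = 675.91 kJ/kg


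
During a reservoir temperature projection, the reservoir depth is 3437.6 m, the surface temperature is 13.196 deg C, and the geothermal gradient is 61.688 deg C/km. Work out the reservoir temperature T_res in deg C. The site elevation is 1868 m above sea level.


T_res = T_surf + grad * d / 1000
T_res = 13.196 + 61.688 * 3437.6 / 1000
T_res = 225.25 deg C


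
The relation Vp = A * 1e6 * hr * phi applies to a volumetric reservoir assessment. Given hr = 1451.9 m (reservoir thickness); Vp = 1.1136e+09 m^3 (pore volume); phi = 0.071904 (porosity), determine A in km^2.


A = Vp / (1e6 * hr * phi)
A = 1.1136e+09 / (1e6 * 1451.9 * 0.071904)
A = 10.667 km^2


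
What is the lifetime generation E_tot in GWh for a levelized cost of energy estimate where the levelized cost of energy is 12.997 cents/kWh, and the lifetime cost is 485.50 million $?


E_tot = C_tot / LCOE * 100
E_tot = 485.50 / 12.997 * 100
E_tot = 3735.5 GWh


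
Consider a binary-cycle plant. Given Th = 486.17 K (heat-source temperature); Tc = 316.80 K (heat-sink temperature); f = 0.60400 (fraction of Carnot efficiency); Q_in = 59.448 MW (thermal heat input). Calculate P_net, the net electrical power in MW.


Step 1: eta = (1 - Tc/Th)*f = (1 - 316.8/486.17)*0.604 = 0.2104192
Step 2: P_net = eta * Q_in = 0.2104192 * 59.448 = 12.509 MW
P_net = 12.509 MW


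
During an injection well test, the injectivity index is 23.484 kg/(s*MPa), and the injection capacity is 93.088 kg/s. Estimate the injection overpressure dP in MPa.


dP = mdot * 1000 / II
dP = 93.088 * 1000 / 23.484
dP = 3963.890 kPa
Convert: 3963.890 kPa * 0.001 = 3.9639 MPa
dP = 3.9639 MPa


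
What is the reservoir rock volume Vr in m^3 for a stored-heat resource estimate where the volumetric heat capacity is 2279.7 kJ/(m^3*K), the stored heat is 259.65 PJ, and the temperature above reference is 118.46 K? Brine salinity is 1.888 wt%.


Vr = Q_s * 1e12 / (rhoc * dT)
Vr = 259.65 * 1e12 / (2279.7 * 118.46)
Vr = 9.6148e+08 m^3


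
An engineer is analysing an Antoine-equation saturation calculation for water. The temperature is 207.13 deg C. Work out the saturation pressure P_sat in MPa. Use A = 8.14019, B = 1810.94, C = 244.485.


P_sat = 10^(A - B/(C + T)) / 760 * 0.101325
P_sat = 10^(8.14019 - 1810.94/(244.485 + 207.13)) / 760 * 0.101325
P_sat = 1.7996 MPa


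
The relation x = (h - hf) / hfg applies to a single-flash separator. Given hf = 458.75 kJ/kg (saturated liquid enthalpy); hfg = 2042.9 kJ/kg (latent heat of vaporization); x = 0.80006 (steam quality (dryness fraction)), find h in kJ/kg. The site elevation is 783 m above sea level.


h = hf + x * hfg
h = 458.75 + 0.80006 * 2042.9
h = 2093.2 kJ/kg


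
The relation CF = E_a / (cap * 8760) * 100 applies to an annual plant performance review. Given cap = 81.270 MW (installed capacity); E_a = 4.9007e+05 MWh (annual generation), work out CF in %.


CF = E_a / (cap * 8760) * 100
CF = 4.9007e+05 / (81.270 * 8760) * 100
CF = 68.837 %


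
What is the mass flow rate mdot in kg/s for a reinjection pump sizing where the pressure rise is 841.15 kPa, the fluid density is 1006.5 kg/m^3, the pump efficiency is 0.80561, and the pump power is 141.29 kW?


mdot = P_pump * rho * eta / dP
mdot = 141.29 * 1006.5 * 0.80561 / 841.15
mdot = 136.20 kg/s


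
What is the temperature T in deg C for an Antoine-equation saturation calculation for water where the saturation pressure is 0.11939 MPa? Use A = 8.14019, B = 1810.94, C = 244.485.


T = B / (A - log10(P_sat * 760 / 0.101325)) - C
T = 1810.94 / (8.14019 - log10(0.11939 * 760 / 0.101325)) - 244.485
T = 104.57 deg C


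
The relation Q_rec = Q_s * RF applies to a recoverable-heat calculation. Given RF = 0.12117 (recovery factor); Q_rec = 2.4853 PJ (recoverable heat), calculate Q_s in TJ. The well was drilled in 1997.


Q_s = Q_rec / RF
Q_s = 2.4853 / 0.12117
Q_s = 20.51085 PJ
Convert: 20.51085 PJ * 1000.0 = 20511 TJ
Q_s = 20511 TJ


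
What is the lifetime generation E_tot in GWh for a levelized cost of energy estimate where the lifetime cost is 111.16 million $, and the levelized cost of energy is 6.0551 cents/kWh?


E_tot = C_tot / LCOE * 100
E_tot = 111.16 / 6.0551 * 100
E_tot = 1835.8 GWh


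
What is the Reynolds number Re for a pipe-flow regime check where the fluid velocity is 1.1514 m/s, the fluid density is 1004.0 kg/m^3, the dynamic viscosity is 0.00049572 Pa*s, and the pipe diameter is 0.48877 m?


Re = rho * vel * D / mu
Re = 1004.0 * 1.1514 * 0.48877 / 0.00049572
Re = 1.1398e+06


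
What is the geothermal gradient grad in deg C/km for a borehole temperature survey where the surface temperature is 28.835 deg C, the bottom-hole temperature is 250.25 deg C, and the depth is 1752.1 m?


grad = (T_d - T_surf) / d * 1000
grad = (250.25 - 28.835) / 1752.1 * 1000
grad = 126.37 deg C/km


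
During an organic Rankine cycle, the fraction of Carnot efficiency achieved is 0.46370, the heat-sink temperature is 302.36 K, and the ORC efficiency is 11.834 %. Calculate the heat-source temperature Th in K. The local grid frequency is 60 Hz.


Th = Tc / (1 - (eta_orc/100)/f)
Th = 302.36 / (1 - (11.834/100)/0.46370)
Th = 405.97 K


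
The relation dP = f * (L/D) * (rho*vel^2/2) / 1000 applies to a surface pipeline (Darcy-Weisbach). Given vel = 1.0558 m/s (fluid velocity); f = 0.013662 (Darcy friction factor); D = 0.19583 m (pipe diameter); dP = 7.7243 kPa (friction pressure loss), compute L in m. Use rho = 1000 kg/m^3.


L = dP*1000*D / (f*rho*vel^2/2)
L = 7.7243*1000*0.19583 / (0.013662*1000*1.0558^2/2)
L = 198.65 m


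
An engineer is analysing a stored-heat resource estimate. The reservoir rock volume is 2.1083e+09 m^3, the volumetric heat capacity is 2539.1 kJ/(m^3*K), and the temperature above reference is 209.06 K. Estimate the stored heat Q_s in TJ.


Q_s = Vr * rhoc * dT / 1e12
Q_s = 2.1083e+09 * 2539.1 * 209.06 / 1e12
Q_s = 1119.137 PJ
Convert: 1119.137 PJ * 1000.0 = 1.1191e+06 TJ
Q_s = 1.1191e+06 TJ
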